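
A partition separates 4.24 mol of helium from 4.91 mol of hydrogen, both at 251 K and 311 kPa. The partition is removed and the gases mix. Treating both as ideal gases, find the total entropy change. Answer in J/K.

ΔS_mix = 52.5 J/K

Mole fractions: x_A = 4.24/9.15 = 0.463, x_B = 0.537.
ΔS_mix = −R(n_A ln x_A + n_B ln x_B) = −8.314 × (4.24 ln 0.463 + 4.91 ln 0.537) = 52.5 J/K.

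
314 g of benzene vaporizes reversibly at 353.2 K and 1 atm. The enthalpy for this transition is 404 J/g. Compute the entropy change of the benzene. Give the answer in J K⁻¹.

Heat absorbed by the substance: Q = mL = 314 × 404 = 126856 J.
At constant T, ΔS = Q_rev/T = 126856 / 353.2 = 359 J/K.

ΔS = 359 J/K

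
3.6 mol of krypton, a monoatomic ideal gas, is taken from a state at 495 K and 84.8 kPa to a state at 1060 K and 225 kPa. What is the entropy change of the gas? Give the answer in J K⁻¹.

ΔS = nC_p ln(T₂/T₁) − nR ln(P₂/P₁), with C_p = 5R/2 = 20.79 J mol⁻¹ K⁻¹ for a monoatomic ideal gas.
ΔS = 3.6 × [20.79 × ln(1060/495) − 8.314 × ln(225/84.8)] = 27.8 J/K.

ΔS = 27.8 J/K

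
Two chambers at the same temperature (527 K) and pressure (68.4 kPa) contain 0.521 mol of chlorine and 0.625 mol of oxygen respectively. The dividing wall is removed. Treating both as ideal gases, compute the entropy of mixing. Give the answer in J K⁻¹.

Mole fractions: x_A = 0.521/1.15 = 0.455, x_B = 0.545.
ΔS_mix = −R(n_A ln x_A + n_B ln x_B) = −8.314 × (0.521 ln 0.455 + 0.625 ln 0.545) = 6.56 J/K.

ΔS_mix = 6.56 J/K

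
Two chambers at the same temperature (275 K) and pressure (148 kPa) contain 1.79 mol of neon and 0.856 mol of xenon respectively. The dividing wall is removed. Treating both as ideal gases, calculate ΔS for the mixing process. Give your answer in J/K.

ΔS_mix = 13.8 J/K

Mole fractions: x_A = 1.79/2.65 = 0.676, x_B = 0.324.
ΔS_mix = −R(n_A ln x_A + n_B ln x_B) = −8.314 × (1.79 ln 0.676 + 0.856 ln 0.324) = 13.8 J/K.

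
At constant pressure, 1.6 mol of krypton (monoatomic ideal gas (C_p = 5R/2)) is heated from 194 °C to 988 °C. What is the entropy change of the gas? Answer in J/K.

In kelvin: T₁ = 467.15 K, T₂ = 1261.15 K. At constant pressure, ΔS = nC_p ln(T₂/T₁) with C_p = 5R/2 = 20.79 J mol⁻¹ K⁻¹.
ΔS = 1.6 × 20.79 × ln(1261.15/467.15) = 33 J/K.

ΔS = 33 J/K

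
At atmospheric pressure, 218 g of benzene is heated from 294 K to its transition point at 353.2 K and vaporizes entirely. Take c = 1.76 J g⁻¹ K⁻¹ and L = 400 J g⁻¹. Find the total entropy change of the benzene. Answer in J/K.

Warming step: ΔS₁ = m c ln(T_tr/T_i) = 218 × 1.76 × ln(353.2/294) = 70.39 J/K.
Phase change: ΔS₂ = +mL/T_tr = 218 × 400 / 353.2 = 246.9 J/K.
ΔS_total = (70.39) + (246.9) = 317 J/K.

ΔS = 317 J/K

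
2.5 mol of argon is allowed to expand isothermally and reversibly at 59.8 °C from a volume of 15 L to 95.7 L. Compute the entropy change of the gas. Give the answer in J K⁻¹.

For an isothermal ideal gas ΔS_gas = nR ln(V₂/V₁) = 2.5 × 8.314 × ln(95.7/15) = 38.5 J/K.

ΔS_gas = 38.5 J/K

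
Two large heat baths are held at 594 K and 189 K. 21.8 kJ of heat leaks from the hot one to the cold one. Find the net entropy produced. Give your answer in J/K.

ΔS_hot = −Q/T_H = −21800/594 = -36.7 J/K and ΔS_cold = +Q/T_C = 21800/189 = 115.3 J/K.
ΔS_total = -36.7 + 115.3 = 78.6 J/K, positive as the second law requires.

ΔS_total = 78.6 J/K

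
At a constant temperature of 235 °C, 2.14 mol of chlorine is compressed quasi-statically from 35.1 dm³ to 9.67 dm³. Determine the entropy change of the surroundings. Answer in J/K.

ΔS_surr = 22.9 J/K

For an isothermal ideal gas ΔS_gas = nR ln(V₂/V₁) = 2.14 × 8.314 × ln(9.67/35.1) = -22.9 J/K.
The process is reversible, so ΔS_surr = −ΔS_gas = 22.9 J/K and ΔS_universe = 0.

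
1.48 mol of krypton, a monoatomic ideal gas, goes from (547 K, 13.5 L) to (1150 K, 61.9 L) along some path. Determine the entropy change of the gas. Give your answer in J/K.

Entropy is a state function: ΔS = nC_V ln(T₂/T₁) + nR ln(V₂/V₁), with C_V = 3R/2 = 12.47 J mol⁻¹ K⁻¹ for a monoatomic ideal gas.
ΔS = 1.48 × [12.47 × ln(1150/547) + 8.314 × ln(61.9/13.5)] = 32.5 J/K.

ΔS = 32.5 J/K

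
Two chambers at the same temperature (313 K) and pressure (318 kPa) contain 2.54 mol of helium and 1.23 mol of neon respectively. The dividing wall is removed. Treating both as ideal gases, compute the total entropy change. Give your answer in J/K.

Mole fractions: x_A = 2.54/3.77 = 0.674, x_B = 0.326.
ΔS_mix = −R(n_A ln x_A + n_B ln x_B) = −8.314 × (2.54 ln 0.674 + 1.23 ln 0.326) = 19.8 J/K.

ΔS_mix = 19.8 J/K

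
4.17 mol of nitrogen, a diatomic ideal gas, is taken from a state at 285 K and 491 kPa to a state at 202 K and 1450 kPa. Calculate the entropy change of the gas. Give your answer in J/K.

ΔS = -79.3 J/K

ΔS = nC_p ln(T₂/T₁) − nR ln(P₂/P₁), with C_p = 7R/2 = 29.1 J mol⁻¹ K⁻¹ for a diatomic ideal gas.
ΔS = 4.17 × [29.1 × ln(202/285) − 8.314 × ln(1450/491)] = -79.3 J/K.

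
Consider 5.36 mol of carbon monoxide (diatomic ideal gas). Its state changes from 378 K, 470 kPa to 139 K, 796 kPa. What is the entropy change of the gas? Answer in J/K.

ΔS = nC_p ln(T₂/T₁) − nR ln(P₂/P₁), with C_p = 7R/2 = 29.1 J mol⁻¹ K⁻¹ for a diatomic ideal gas.
ΔS = 5.36 × [29.1 × ln(139/378) − 8.314 × ln(796/470)] = -180 J/K.

ΔS = -180 J/K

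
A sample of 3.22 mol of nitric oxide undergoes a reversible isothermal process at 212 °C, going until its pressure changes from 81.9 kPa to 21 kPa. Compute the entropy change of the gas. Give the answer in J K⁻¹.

For an isothermal ideal gas ΔS_gas = nR ln(P₁/P₂) = 3.22 × 8.314 × ln(81.9/21) = 36.4 J/K.

ΔS_gas = 36.4 J/K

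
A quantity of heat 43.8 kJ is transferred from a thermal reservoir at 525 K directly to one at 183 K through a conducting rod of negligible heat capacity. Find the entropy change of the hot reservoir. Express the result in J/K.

The hot reservoir loses heat Q, so ΔS_hot = −Q/T_H = −43800/525 = -83.4 J/K.

ΔS_hot = -83.4 J/K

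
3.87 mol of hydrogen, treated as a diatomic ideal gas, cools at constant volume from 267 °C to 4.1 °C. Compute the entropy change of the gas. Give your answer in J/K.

ΔS = -53.6 J/K

In kelvin: T₁ = 540.15 K, T₂ = 277.25 K. At constant volume, ΔS = nC_V ln(T₂/T₁) with C_V = 5R/2 = 20.79 J mol⁻¹ K⁻¹.
ΔS = 3.87 × 20.79 × ln(277.25/540.15) = -53.6 J/K.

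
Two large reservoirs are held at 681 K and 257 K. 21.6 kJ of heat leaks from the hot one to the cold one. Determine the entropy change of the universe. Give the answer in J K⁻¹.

ΔS_hot = −Q/T_H = −21600/681 = -31.72 J/K and ΔS_cold = +Q/T_C = 21600/257 = 84.05 J/K.
ΔS_total = -31.72 + 84.05 = 52.3 J/K, positive as the second law requires.

ΔS_total = 52.3 J/K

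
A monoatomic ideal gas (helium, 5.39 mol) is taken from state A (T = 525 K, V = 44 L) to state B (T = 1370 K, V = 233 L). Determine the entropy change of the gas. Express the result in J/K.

Entropy is a state function: ΔS = nC_V ln(T₂/T₁) + nR ln(V₂/V₁), with C_V = 3R/2 = 12.47 J mol⁻¹ K⁻¹ for a monoatomic ideal gas.
ΔS = 5.39 × [12.47 × ln(1370/525) + 8.314 × ln(233/44)] = 139 J/K.

ΔS = 139 J/K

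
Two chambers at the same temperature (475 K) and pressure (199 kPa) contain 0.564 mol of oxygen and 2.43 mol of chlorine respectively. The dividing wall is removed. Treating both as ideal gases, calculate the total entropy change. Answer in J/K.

Mole fractions: x_A = 0.564/2.99 = 0.188, x_B = 0.812.
ΔS_mix = −R(n_A ln x_A + n_B ln x_B) = −8.314 × (0.564 ln 0.188 + 2.43 ln 0.812) = 12 J/K.

ΔS_mix = 12 J/K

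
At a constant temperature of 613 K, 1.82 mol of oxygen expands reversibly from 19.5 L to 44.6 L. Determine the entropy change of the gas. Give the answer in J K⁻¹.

For an isothermal ideal gas ΔS_gas = nR ln(V₂/V₁) = 1.82 × 8.314 × ln(44.6/19.5) = 12.5 J/K.

ΔS_gas = 12.5 J/K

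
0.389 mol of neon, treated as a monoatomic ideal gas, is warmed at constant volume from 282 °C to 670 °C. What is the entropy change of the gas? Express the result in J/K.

In kelvin: T₁ = 555.15 K, T₂ = 943.15 K. At constant volume, ΔS = nC_V ln(T₂/T₁) with C_V = 3R/2 = 12.47 J mol⁻¹ K⁻¹.
ΔS = 0.389 × 12.47 × ln(943.15/555.15) = 2.57 J/K.

ΔS = 2.57 J/K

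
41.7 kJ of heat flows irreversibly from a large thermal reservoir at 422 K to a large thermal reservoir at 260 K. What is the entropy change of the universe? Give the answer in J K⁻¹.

ΔS_hot = −Q/T_H = −41700/422 = -98.82 J/K and ΔS_cold = +Q/T_C = 41700/260 = 160.4 J/K.
ΔS_total = -98.82 + 160.4 = 61.6 J/K, positive as the second law requires.

ΔS_total = 61.6 J/K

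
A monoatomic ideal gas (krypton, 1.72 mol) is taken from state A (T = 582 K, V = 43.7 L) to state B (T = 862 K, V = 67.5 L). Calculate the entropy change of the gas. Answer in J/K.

Entropy is a state function: ΔS = nC_V ln(T₂/T₁) + nR ln(V₂/V₁), with C_V = 3R/2 = 12.47 J mol⁻¹ K⁻¹ for a monoatomic ideal gas.
ΔS = 1.72 × [12.47 × ln(862/582) + 8.314 × ln(67.5/43.7)] = 14.6 J/K.

ΔS = 14.6 J/K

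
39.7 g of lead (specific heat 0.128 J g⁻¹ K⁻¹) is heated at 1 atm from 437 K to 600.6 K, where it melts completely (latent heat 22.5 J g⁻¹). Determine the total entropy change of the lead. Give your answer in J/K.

ΔS = 3.1 J/K

Warming step: ΔS₁ = m c ln(T_tr/T_i) = 39.7 × 0.128 × ln(600.6/437) = 1.616 J/K.
Phase change: ΔS₂ = +mL/T_tr = 39.7 × 22.5 / 600.6 = 1.487 J/K.
ΔS_total = (1.616) + (1.487) = 3.1 J/K.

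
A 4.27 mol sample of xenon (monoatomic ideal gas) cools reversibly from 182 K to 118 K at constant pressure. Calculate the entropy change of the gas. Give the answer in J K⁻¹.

ΔS = -38.5 J/K

At constant pressure, ΔS = nC_p ln(T₂/T₁) with C_p = 5R/2 = 20.79 J mol⁻¹ K⁻¹.
ΔS = 4.27 × 20.79 × ln(118/182) = -38.5 J/K.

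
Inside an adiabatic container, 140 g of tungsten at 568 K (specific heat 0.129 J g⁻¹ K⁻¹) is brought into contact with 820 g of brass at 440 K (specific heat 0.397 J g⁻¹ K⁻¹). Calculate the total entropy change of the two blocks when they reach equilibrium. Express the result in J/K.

Energy balance: T_f = (m₁c₁T₁ + m₂c₂T₂)/(m₁c₁ + m₂c₂) = 446.73 K.
ΔS₁ = m₁c₁ ln(T_f/T₁) = 18.06 × ln(446.73/568) = -4.338 J/K.
ΔS₂ = m₂c₂ ln(T_f/T₂) = 325.54 × ln(446.73/440) = 4.94 J/K.
ΔS_total = -4.338 + 4.94 = 0.602 J/K.

ΔS_total = 0.602 J/K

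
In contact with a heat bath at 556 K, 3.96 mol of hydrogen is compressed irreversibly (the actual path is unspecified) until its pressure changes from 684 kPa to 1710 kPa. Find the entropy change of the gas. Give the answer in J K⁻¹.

ΔS_gas = -30.2 J/K

Entropy is a state function, so ΔS_gas depends only on the end states.
For an isothermal ideal gas ΔS_gas = nR ln(P₁/P₂) = 3.96 × 8.314 × ln(684/1710) = -30.2 J/K.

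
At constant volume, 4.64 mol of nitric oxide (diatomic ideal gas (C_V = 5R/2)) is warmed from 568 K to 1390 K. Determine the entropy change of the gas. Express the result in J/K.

ΔS = 86.3 J/K

At constant volume, ΔS = nC_V ln(T₂/T₁) with C_V = 5R/2 = 20.79 J mol⁻¹ K⁻¹.
ΔS = 4.64 × 20.79 × ln(1390/568) = 86.3 J/K.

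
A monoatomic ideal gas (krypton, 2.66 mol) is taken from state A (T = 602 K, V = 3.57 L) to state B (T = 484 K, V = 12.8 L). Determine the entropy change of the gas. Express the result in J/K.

Entropy is a state function: ΔS = nC_V ln(T₂/T₁) + nR ln(V₂/V₁), with C_V = 3R/2 = 12.47 J mol⁻¹ K⁻¹ for a monoatomic ideal gas.
ΔS = 2.66 × [12.47 × ln(484/602) + 8.314 × ln(12.8/3.57)] = 21 J/K.

ΔS = 21 J/K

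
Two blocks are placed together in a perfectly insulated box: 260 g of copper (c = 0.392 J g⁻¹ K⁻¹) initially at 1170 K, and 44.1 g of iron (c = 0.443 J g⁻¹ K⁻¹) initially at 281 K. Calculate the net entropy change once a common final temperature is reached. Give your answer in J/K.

ΔS_total = 12 J/K

Energy balance: T_f = (m₁c₁T₁ + m₂c₂T₂)/(m₁c₁ + m₂c₂) = 1027 K.
ΔS₁ = m₁c₁ ln(T_f/T₁) = 101.92 × ln(1027/1170) = -13.29 J/K.
ΔS₂ = m₂c₂ ln(T_f/T₂) = 19.5363 × ln(1027/281) = 25.32 J/K.
ΔS_total = -13.29 + 25.32 = 12 J/K.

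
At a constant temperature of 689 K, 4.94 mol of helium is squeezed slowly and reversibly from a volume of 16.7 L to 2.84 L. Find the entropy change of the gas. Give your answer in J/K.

ΔS_gas = -72.8 J/K

For an isothermal ideal gas ΔS_gas = nR ln(V₂/V₁) = 4.94 × 8.314 × ln(2.84/16.7) = -72.8 J/K.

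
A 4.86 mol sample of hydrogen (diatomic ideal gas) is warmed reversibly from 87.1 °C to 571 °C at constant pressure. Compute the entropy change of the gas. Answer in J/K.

In kelvin: T₁ = 360.25 K, T₂ = 844.15 K. At constant pressure, ΔS = nC_p ln(T₂/T₁) with C_p = 7R/2 = 29.1 J mol⁻¹ K⁻¹.
ΔS = 4.86 × 29.1 × ln(844.15/360.25) = 120 J/K.

ΔS = 120 J/K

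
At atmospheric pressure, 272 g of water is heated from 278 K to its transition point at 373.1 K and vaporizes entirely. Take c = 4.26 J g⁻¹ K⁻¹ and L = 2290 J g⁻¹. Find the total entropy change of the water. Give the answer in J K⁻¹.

ΔS = 2010 J/K

Warming step: ΔS₁ = m c ln(T_tr/T_i) = 272 × 4.26 × ln(373.1/278) = 340.9 J/K.
Phase change: ΔS₂ = +mL/T_tr = 272 × 2290 / 373.1 = 1669 J/K.
ΔS_total = (340.9) + (1669) = 2010 J/K.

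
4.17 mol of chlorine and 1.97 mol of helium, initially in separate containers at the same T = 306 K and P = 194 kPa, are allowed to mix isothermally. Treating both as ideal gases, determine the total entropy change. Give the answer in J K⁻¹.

ΔS_mix = 32 J/K

Mole fractions: x_A = 4.17/6.14 = 0.679, x_B = 0.321.
ΔS_mix = −R(n_A ln x_A + n_B ln x_B) = −8.314 × (4.17 ln 0.679 + 1.97 ln 0.321) = 32 J/K.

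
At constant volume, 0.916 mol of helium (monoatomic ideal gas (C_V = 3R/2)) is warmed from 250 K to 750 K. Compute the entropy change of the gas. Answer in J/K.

At constant volume, ΔS = nC_V ln(T₂/T₁) with C_V = 3R/2 = 12.47 J mol⁻¹ K⁻¹.
ΔS = 0.916 × 12.47 × ln(750/250) = 12.5 J/K.

ΔS = 12.5 J/K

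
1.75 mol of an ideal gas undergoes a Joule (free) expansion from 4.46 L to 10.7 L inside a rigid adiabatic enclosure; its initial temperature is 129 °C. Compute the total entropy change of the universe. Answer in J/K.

ΔS_universe = 12.7 J/K

No heat is exchanged and no work is done, so the ideal-gas temperature stays constant.
Entropy is a state function; using a reversible isothermal path, ΔS_gas = nR ln(V₂/V₁) = 1.75 × 8.314 × ln(10.7/4.46) = 12.7 J/K.
The insulated surroundings exchange no heat, so ΔS_surr = 0 and ΔS_universe = ΔS_gas.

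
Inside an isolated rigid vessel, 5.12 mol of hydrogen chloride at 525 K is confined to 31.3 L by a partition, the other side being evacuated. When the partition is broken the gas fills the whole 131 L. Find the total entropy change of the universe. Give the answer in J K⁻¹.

ΔS_universe = 60.9 J/K

For an ideal gas in free expansion Q = 0 and W = 0, so T is unchanged.
Entropy is a state function; using a reversible isothermal path, ΔS_gas = nR ln(V₂/V₁) = 5.12 × 8.314 × ln(131/31.3) = 60.9 J/K.
The insulated surroundings exchange no heat, so ΔS_surr = 0 and ΔS_universe = ΔS_gas.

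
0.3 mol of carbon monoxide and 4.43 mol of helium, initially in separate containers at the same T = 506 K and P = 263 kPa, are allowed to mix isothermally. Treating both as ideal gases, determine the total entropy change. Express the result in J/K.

ΔS_mix = 9.29 J/K

Mole fractions: x_A = 0.3/4.73 = 0.0634, x_B = 0.937.
ΔS_mix = −R(n_A ln x_A + n_B ln x_B) = −8.314 × (0.3 ln 0.0634 + 4.43 ln 0.937) = 9.29 J/K.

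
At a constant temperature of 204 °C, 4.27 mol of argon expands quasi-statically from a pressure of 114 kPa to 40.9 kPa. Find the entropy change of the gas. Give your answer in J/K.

ΔS_gas = 36.4 J/K

For an isothermal ideal gas ΔS_gas = nR ln(P₁/P₂) = 4.27 × 8.314 × ln(114/40.9) = 36.4 J/K.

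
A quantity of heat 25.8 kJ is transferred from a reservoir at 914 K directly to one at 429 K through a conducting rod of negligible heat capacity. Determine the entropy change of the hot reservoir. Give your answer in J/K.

ΔS_hot = -28.2 J/K

The hot reservoir loses heat Q, so ΔS_hot = −Q/T_H = −25800/914 = -28.2 J/K.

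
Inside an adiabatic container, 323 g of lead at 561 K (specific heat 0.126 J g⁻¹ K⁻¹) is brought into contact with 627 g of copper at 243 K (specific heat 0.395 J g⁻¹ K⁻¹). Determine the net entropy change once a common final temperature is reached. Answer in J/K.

Energy balance: T_f = (m₁c₁T₁ + m₂c₂T₂)/(m₁c₁ + m₂c₂) = 287.88 K.
ΔS₁ = m₁c₁ ln(T_f/T₁) = 40.698 × ln(287.88/561) = -27.15 J/K.
ΔS₂ = m₂c₂ ln(T_f/T₂) = 247.665 × ln(287.88/243) = 41.98 J/K.
ΔS_total = -27.15 + 41.98 = 14.8 J/K.

ΔS_total = 14.8 J/K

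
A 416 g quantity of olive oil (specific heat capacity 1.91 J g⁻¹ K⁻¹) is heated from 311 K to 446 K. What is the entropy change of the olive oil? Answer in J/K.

ΔS = 286 J/K

ΔS = ∫dQ_rev/T = m c ln(T₂/T₁) = 416 × 1.91 × ln(446/311) = 286 J/K.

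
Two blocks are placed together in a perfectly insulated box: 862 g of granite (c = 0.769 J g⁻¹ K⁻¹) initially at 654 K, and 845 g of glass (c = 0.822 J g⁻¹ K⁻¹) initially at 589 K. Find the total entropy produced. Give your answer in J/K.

ΔS_total = 1.86 J/K

Energy balance: T_f = (m₁c₁T₁ + m₂c₂T₂)/(m₁c₁ + m₂c₂) = 620.74 K.
ΔS₁ = m₁c₁ ln(T_f/T₁) = 662.878 × ln(620.74/654) = -34.6 J/K.
ΔS₂ = m₂c₂ ln(T_f/T₂) = 694.59 × ln(620.74/589) = 36.46 J/K.
ΔS_total = -34.6 + 36.46 = 1.86 J/K.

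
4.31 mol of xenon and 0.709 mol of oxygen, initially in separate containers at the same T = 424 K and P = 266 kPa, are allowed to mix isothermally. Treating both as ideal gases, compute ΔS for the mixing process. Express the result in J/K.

Mole fractions: x_A = 4.31/5.02 = 0.859, x_B = 0.141.
ΔS_mix = −R(n_A ln x_A + n_B ln x_B) = −8.314 × (4.31 ln 0.859 + 0.709 ln 0.141) = 17 J/K.

ΔS_mix = 17 J/K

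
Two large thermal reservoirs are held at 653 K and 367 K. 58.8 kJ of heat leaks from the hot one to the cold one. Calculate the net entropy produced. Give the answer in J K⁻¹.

ΔS_total = 70.2 J/K

ΔS_hot = −Q/T_H = −58800/653 = -90.046 J/K and ΔS_cold = +Q/T_C = 58800/367 = 160.22 J/K.
ΔS_total = -90.046 + 160.22 = 70.2 J/K, positive as the second law requires.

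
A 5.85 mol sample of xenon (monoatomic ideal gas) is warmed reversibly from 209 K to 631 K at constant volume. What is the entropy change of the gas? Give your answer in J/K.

ΔS = 80.6 J/K

At constant volume, ΔS = nC_V ln(T₂/T₁) with C_V = 3R/2 = 12.47 J mol⁻¹ K⁻¹.
ΔS = 5.85 × 12.47 × ln(631/209) = 80.6 J/K.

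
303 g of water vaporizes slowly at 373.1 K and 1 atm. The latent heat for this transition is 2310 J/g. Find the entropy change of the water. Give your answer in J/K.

Heat absorbed by the substance: Q = mL = 303 × 2310 = 699930 J.
At constant T, ΔS = Q_rev/T = 699930 / 373.1 = 1880 J/K.

ΔS = 1880 J/K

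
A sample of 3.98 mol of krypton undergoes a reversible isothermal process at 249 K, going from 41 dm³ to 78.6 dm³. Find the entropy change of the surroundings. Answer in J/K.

For an isothermal ideal gas ΔS_gas = nR ln(V₂/V₁) = 3.98 × 8.314 × ln(78.6/41) = 21.5 J/K.
The process is reversible, so ΔS_surr = −ΔS_gas = -21.5 J/K and ΔS_universe = 0.

ΔS_surr = -21.5 J/K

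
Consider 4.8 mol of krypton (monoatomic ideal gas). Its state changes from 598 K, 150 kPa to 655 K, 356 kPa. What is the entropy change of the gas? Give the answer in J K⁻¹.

ΔS = -25.4 J/K

ΔS = nC_p ln(T₂/T₁) − nR ln(P₂/P₁), with C_p = 5R/2 = 20.79 J mol⁻¹ K⁻¹ for a monoatomic ideal gas.
ΔS = 4.8 × [20.79 × ln(655/598) − 8.314 × ln(356/150)] = -25.4 J/K.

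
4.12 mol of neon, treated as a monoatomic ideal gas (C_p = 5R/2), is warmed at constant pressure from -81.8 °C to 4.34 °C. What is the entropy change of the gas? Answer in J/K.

In kelvin: T₁ = 191.35 K, T₂ = 277.49 K. At constant pressure, ΔS = nC_p ln(T₂/T₁) with C_p = 5R/2 = 20.79 J mol⁻¹ K⁻¹.
ΔS = 4.12 × 20.79 × ln(277.49/191.35) = 31.8 J/K.

ΔS = 31.8 J/K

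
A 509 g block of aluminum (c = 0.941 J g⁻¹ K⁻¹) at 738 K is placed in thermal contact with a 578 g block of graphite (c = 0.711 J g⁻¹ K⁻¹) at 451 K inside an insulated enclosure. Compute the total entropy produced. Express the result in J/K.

Energy balance: T_f = (m₁c₁T₁ + m₂c₂T₂)/(m₁c₁ + m₂c₂) = 605.47 K.
ΔS₁ = m₁c₁ ln(T_f/T₁) = 478.969 × ln(605.47/738) = -94.81 J/K.
ΔS₂ = m₂c₂ ln(T_f/T₂) = 410.958 × ln(605.47/451) = 121 J/K.
ΔS_total = -94.81 + 121 = 26.2 J/K.

ΔS_total = 26.2 J/K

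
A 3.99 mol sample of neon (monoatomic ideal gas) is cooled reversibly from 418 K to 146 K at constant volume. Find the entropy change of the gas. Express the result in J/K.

ΔS = -52.3 J/K

At constant volume, ΔS = nC_V ln(T₂/T₁) with C_V = 3R/2 = 12.47 J mol⁻¹ K⁻¹.
ΔS = 3.99 × 12.47 × ln(146/418) = -52.3 J/K.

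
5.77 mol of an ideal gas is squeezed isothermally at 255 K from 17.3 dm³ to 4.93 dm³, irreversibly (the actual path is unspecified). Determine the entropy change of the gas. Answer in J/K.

ΔS_gas = -60.2 J/K

Entropy is a state function, so ΔS_gas depends only on the end states.
For an isothermal ideal gas ΔS_gas = nR ln(V₂/V₁) = 5.77 × 8.314 × ln(4.93/17.3) = -60.2 J/K.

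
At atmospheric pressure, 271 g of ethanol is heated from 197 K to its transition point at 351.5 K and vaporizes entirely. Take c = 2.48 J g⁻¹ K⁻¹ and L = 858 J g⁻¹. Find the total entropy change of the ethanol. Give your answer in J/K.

Warming step: ΔS₁ = m c ln(T_tr/T_i) = 271 × 2.48 × ln(351.5/197) = 389.1 J/K.
Phase change: ΔS₂ = +mL/T_tr = 271 × 858 / 351.5 = 661.5 J/K.
ΔS_total = (389.1) + (661.5) = 1050 J/K.

ΔS = 1050 J/K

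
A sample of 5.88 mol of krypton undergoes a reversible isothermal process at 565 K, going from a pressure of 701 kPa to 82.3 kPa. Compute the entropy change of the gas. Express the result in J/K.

For an isothermal ideal gas ΔS_gas = nR ln(P₁/P₂) = 5.88 × 8.314 × ln(701/82.3) = 105 J/K.

ΔS_gas = 105 J/K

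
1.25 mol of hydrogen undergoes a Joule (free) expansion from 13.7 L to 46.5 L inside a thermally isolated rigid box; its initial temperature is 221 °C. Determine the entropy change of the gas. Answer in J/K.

ΔS_gas = 12.7 J/K

For an ideal gas in free expansion Q = 0 and W = 0, so T is unchanged.
Entropy is a state function; using a reversible isothermal path, ΔS_gas = nR ln(V₂/V₁) = 1.25 × 8.314 × ln(46.5/13.7) = 12.7 J/K.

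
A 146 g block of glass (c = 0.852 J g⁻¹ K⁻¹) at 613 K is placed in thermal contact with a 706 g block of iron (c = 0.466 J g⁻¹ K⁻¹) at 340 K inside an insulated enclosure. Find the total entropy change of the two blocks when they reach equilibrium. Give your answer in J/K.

ΔS_total = 16.9 J/K

Energy balance: T_f = (m₁c₁T₁ + m₂c₂T₂)/(m₁c₁ + m₂c₂) = 414.9 K.
ΔS₁ = m₁c₁ ln(T_f/T₁) = 124.392 × ln(414.9/613) = -48.553 J/K.
ΔS₂ = m₂c₂ ln(T_f/T₂) = 328.996 × ln(414.9/340) = 65.501 J/K.
ΔS_total = -48.553 + 65.501 = 16.9 J/K.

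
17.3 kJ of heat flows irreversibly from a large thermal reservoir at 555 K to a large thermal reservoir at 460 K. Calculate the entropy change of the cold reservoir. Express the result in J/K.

The cold reservoir gains heat Q, so ΔS_cold = +Q/T_C = 17300/460 = 37.6 J/K.

ΔS_cold = 37.6 J/K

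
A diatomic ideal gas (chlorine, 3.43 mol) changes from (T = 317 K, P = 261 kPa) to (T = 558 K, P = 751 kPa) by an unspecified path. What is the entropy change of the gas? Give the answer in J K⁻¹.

ΔS = nC_p ln(T₂/T₁) − nR ln(P₂/P₁), with C_p = 7R/2 = 29.1 J mol⁻¹ K⁻¹ for a diatomic ideal gas.
ΔS = 3.43 × [29.1 × ln(558/317) − 8.314 × ln(751/261)] = 26.3 J/K.

ΔS = 26.3 J/K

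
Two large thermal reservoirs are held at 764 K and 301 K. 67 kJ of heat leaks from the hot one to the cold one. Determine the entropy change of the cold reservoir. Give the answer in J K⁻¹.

The cold reservoir gains heat Q, so ΔS_cold = +Q/T_C = 67000/301 = 223 J/K.

ΔS_cold = 223 J/K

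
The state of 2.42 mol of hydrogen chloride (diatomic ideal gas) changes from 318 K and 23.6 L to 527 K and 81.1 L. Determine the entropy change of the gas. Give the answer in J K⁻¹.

Entropy is a state function: ΔS = nC_V ln(T₂/T₁) + nR ln(V₂/V₁), with C_V = 5R/2 = 20.79 J mol⁻¹ K⁻¹ for a diatomic ideal gas.
ΔS = 2.42 × [20.79 × ln(527/318) + 8.314 × ln(81.1/23.6)] = 50.2 J/K.

ΔS = 50.2 J/K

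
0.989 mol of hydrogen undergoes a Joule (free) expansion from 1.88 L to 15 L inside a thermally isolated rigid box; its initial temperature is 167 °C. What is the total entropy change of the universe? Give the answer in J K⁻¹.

ΔS_universe = 17.1 J/K

No heat is exchanged and no work is done, so the ideal-gas temperature stays constant.
Entropy is a state function; using a reversible isothermal path, ΔS_gas = nR ln(V₂/V₁) = 0.989 × 8.314 × ln(15/1.88) = 17.1 J/K.
The insulated surroundings exchange no heat, so ΔS_surr = 0 and ΔS_universe = ΔS_gas.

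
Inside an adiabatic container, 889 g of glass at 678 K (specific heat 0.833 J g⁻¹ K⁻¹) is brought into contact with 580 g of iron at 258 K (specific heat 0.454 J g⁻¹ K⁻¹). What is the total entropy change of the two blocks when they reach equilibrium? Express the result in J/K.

Energy balance: T_f = (m₁c₁T₁ + m₂c₂T₂)/(m₁c₁ + m₂c₂) = 567.83 K.
ΔS₁ = m₁c₁ ln(T_f/T₁) = 740.537 × ln(567.83/678) = -131.3 J/K.
ΔS₂ = m₂c₂ ln(T_f/T₂) = 263.32 × ln(567.83/258) = 207.7 J/K.
ΔS_total = -131.3 + 207.7 = 76.4 J/K.

ΔS_total = 76.4 J/K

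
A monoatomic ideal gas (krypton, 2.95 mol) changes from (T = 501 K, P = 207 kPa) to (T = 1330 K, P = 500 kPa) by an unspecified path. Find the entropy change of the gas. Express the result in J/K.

ΔS = nC_p ln(T₂/T₁) − nR ln(P₂/P₁), with C_p = 5R/2 = 20.79 J mol⁻¹ K⁻¹ for a monoatomic ideal gas.
ΔS = 2.95 × [20.79 × ln(1330/501) − 8.314 × ln(500/207)] = 38.2 J/K.

ΔS = 38.2 J/K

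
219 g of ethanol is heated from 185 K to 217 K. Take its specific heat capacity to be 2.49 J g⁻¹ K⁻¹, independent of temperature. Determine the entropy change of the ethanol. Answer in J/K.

ΔS = 87 J/K

ΔS = ∫dQ_rev/T = m c ln(T₂/T₁) = 219 × 2.49 × ln(217/185) = 87 J/K.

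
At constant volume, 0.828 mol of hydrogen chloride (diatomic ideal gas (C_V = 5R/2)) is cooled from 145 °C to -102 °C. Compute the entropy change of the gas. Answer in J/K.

In kelvin: T₁ = 418.15 K, T₂ = 171.15 K. At constant volume, ΔS = nC_V ln(T₂/T₁) with C_V = 5R/2 = 20.79 J mol⁻¹ K⁻¹.
ΔS = 0.828 × 20.79 × ln(171.15/418.15) = -15.4 J/K.

ΔS = -15.4 J/K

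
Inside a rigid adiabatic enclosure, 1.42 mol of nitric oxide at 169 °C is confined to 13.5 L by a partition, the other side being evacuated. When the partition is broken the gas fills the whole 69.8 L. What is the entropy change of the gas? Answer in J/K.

No heat is exchanged and no work is done, so the ideal-gas temperature stays constant.
Entropy is a state function; using a reversible isothermal path, ΔS_gas = nR ln(V₂/V₁) = 1.42 × 8.314 × ln(69.8/13.5) = 19.4 J/K.

ΔS_gas = 19.4 J/K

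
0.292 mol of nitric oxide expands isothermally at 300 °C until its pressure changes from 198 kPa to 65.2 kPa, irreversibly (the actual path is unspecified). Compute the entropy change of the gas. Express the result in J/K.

Entropy is a state function, so ΔS_gas depends only on the end states.
For an isothermal ideal gas ΔS_gas = nR ln(P₁/P₂) = 0.292 × 8.314 × ln(198/65.2) = 2.7 J/K.

ΔS_gas = 2.7 J/K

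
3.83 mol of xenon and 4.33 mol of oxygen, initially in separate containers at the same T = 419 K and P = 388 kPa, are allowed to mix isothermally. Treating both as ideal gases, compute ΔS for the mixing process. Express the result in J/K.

Mole fractions: x_A = 3.83/8.16 = 0.469, x_B = 0.531.
ΔS_mix = −R(n_A ln x_A + n_B ln x_B) = −8.314 × (3.83 ln 0.469 + 4.33 ln 0.531) = 46.9 J/K.

ΔS_mix = 46.9 J/K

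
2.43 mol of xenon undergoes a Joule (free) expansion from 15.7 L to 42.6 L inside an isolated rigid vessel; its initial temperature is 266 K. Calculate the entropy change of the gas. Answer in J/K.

ΔS_gas = 20.2 J/K

No heat is exchanged and no work is done, so the ideal-gas temperature stays constant.
Entropy is a state function; using a reversible isothermal path, ΔS_gas = nR ln(V₂/V₁) = 2.43 × 8.314 × ln(42.6/15.7) = 20.2 J/K.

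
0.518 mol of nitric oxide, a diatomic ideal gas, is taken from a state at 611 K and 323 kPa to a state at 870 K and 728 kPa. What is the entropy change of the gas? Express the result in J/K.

ΔS = 1.83 J/K

ΔS = nC_p ln(T₂/T₁) − nR ln(P₂/P₁), with C_p = 7R/2 = 29.1 J mol⁻¹ K⁻¹ for a diatomic ideal gas.
ΔS = 0.518 × [29.1 × ln(870/611) − 8.314 × ln(728/323)] = 1.83 J/K.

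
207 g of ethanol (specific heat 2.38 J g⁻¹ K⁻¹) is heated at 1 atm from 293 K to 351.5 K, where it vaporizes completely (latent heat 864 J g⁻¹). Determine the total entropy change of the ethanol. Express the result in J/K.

Warming step: ΔS₁ = m c ln(T_tr/T_i) = 207 × 2.38 × ln(351.5/293) = 89.68 J/K.
Phase change: ΔS₂ = +mL/T_tr = 207 × 864 / 351.5 = 508.8 J/K.
ΔS_total = (89.68) + (508.8) = 598 J/K.

ΔS = 598 J/K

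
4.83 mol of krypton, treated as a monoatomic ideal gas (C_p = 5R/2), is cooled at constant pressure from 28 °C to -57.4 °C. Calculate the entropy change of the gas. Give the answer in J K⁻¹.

ΔS = -33.5 J/K

In kelvin: T₁ = 301.15 K, T₂ = 215.75 K. At constant pressure, ΔS = nC_p ln(T₂/T₁) with C_p = 5R/2 = 20.79 J mol⁻¹ K⁻¹.
ΔS = 4.83 × 20.79 × ln(215.75/301.15) = -33.5 J/K.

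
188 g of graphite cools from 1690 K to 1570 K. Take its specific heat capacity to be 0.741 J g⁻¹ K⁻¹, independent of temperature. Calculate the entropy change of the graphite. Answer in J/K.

ΔS = ∫dQ_rev/T = m c ln(T₂/T₁) = 188 × 0.741 × ln(1570/1690) = -10.3 J/K.

ΔS = -10.3 J/K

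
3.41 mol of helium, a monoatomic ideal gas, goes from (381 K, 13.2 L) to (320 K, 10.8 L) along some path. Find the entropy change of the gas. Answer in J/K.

ΔS = -13.1 J/K

Entropy is a state function: ΔS = nC_V ln(T₂/T₁) + nR ln(V₂/V₁), with C_V = 3R/2 = 12.47 J mol⁻¹ K⁻¹ for a monoatomic ideal gas.
ΔS = 3.41 × [12.47 × ln(320/381) + 8.314 × ln(10.8/13.2)] = -13.1 J/K.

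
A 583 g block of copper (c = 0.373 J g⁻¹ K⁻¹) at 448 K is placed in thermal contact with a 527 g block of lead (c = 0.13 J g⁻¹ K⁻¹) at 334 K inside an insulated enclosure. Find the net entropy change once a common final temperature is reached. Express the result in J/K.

ΔS_total = 2.13 J/K

Energy balance: T_f = (m₁c₁T₁ + m₂c₂T₂)/(m₁c₁ + m₂c₂) = 420.69 K.
ΔS₁ = m₁c₁ ln(T_f/T₁) = 217.459 × ln(420.69/448) = -13.68 J/K.
ΔS₂ = m₂c₂ ln(T_f/T₂) = 68.51 × ln(420.69/334) = 15.81 J/K.
ΔS_total = -13.68 + 15.81 = 2.13 J/K.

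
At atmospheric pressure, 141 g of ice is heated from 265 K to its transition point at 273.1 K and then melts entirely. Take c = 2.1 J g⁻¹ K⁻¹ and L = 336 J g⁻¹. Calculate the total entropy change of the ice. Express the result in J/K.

Warming step: ΔS₁ = m c ln(T_tr/T_i) = 141 × 2.1 × ln(273.1/265) = 8.915 J/K.
Phase change: ΔS₂ = +mL/T_tr = 141 × 336 / 273.1 = 173.5 J/K.
ΔS_total = (8.915) + (173.5) = 182 J/K.

ΔS = 182 J/K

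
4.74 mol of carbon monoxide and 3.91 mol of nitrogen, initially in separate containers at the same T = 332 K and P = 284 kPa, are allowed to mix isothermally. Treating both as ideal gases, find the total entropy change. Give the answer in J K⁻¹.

ΔS_mix = 49.5 J/K

Mole fractions: x_A = 4.74/8.65 = 0.548, x_B = 0.452.
ΔS_mix = −R(n_A ln x_A + n_B ln x_B) = −8.314 × (4.74 ln 0.548 + 3.91 ln 0.452) = 49.5 J/K.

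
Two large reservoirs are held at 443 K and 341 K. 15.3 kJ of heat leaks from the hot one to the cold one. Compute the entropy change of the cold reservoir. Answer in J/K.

ΔS_cold = 44.9 J/K

The cold reservoir gains heat Q, so ΔS_cold = +Q/T_C = 15300/341 = 44.9 J/K.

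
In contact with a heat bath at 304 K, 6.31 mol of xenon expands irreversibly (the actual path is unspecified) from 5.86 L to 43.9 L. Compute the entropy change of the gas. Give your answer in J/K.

Entropy is a state function, so ΔS_gas depends only on the end states.
For an isothermal ideal gas ΔS_gas = nR ln(V₂/V₁) = 6.31 × 8.314 × ln(43.9/5.86) = 106 J/K.

ΔS_gas = 106 J/K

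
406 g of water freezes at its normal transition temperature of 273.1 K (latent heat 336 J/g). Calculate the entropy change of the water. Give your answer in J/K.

ΔS = -500 J/K

Heat released by the substance: Q = −mL = −406 × 336 = −136416 J.
At constant T, ΔS = Q_rev/T = −136416 / 273.1 = -500 J/K.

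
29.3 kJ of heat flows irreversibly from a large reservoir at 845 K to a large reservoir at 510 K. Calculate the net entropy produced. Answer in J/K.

ΔS_hot = −Q/T_H = −29300/845 = -34.67 J/K and ΔS_cold = +Q/T_C = 29300/510 = 57.45 J/K.
ΔS_total = -34.67 + 57.45 = 22.8 J/K, positive as the second law requires.

ΔS_total = 22.8 J/K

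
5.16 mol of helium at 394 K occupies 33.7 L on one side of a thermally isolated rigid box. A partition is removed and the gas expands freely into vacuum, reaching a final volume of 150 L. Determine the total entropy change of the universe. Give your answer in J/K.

For an ideal gas in free expansion Q = 0 and W = 0, so T is unchanged.
Entropy is a state function; using a reversible isothermal path, ΔS_gas = nR ln(V₂/V₁) = 5.16 × 8.314 × ln(150/33.7) = 64.1 J/K.
The insulated surroundings exchange no heat, so ΔS_surr = 0 and ΔS_universe = ΔS_gas.

ΔS_universe = 64.1 J/K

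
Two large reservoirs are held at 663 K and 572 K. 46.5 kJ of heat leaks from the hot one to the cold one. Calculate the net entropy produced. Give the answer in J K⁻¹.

ΔS_total = 11.2 J/K

ΔS_hot = −Q/T_H = −46500/663 = -70.14 J/K and ΔS_cold = +Q/T_C = 46500/572 = 81.29 J/K.
ΔS_total = -70.14 + 81.29 = 11.2 J/K, positive as the second law requires.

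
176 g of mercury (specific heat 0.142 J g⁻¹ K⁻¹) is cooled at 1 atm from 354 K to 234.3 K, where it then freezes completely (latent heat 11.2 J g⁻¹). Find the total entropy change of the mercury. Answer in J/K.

Cooling step: ΔS₁ = m c ln(T_tr/T_i) = 176 × 0.142 × ln(234.3/354) = -10.31 J/K.
Phase change: ΔS₂ = −mL/T_tr = −176 × 11.2 / 234.3 = -8.413 J/K.
ΔS_total = (-10.31) + (-8.413) = -18.7 J/K.

ΔS = -18.7 J/K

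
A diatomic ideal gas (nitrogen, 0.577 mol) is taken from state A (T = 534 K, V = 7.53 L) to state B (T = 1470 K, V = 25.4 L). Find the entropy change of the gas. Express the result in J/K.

ΔS = 18 J/K

Entropy is a state function: ΔS = nC_V ln(T₂/T₁) + nR ln(V₂/V₁), with C_V = 5R/2 = 20.79 J mol⁻¹ K⁻¹ for a diatomic ideal gas.
ΔS = 0.577 × [20.79 × ln(1470/534) + 8.314 × ln(25.4/7.53)] = 18 J/K.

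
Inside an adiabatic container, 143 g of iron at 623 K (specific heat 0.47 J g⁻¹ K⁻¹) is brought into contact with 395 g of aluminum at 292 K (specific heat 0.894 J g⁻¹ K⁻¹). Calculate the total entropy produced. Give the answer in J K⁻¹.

ΔS_total = 19.1 J/K

Energy balance: T_f = (m₁c₁T₁ + m₂c₂T₂)/(m₁c₁ + m₂c₂) = 344.93 K.
ΔS₁ = m₁c₁ ln(T_f/T₁) = 67.21 × ln(344.93/623) = -39.74 J/K.
ΔS₂ = m₂c₂ ln(T_f/T₂) = 353.13 × ln(344.93/292) = 58.82 J/K.
ΔS_total = -39.74 + 58.82 = 19.1 J/K.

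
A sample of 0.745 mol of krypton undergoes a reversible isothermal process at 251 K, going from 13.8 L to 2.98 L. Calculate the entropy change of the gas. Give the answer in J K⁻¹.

For an isothermal ideal gas ΔS_gas = nR ln(V₂/V₁) = 0.745 × 8.314 × ln(2.98/13.8) = -9.49 J/K.

ΔS_gas = -9.49 J/K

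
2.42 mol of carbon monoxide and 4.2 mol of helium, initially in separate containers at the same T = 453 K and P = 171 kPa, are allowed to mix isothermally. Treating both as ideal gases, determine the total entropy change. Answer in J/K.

ΔS_mix = 36.1 J/K

Mole fractions: x_A = 2.42/6.62 = 0.366, x_B = 0.634.
ΔS_mix = −R(n_A ln x_A + n_B ln x_B) = −8.314 × (2.42 ln 0.366 + 4.2 ln 0.634) = 36.1 J/K.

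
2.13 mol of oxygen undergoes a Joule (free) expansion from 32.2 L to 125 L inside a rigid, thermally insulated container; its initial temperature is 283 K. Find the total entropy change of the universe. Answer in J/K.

For an ideal gas in free expansion Q = 0 and W = 0, so T is unchanged.
Entropy is a state function; using a reversible isothermal path, ΔS_gas = nR ln(V₂/V₁) = 2.13 × 8.314 × ln(125/32.2) = 24 J/K.
The insulated surroundings exchange no heat, so ΔS_surr = 0 and ΔS_universe = ΔS_gas.

ΔS_universe = 24 J/K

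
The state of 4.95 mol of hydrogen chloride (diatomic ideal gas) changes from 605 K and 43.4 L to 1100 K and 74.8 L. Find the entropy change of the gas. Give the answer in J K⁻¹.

Entropy is a state function: ΔS = nC_V ln(T₂/T₁) + nR ln(V₂/V₁), with C_V = 5R/2 = 20.79 J mol⁻¹ K⁻¹ for a diatomic ideal gas.
ΔS = 4.95 × [20.79 × ln(1100/605) + 8.314 × ln(74.8/43.4)] = 83.9 J/K.

ΔS = 83.9 J/K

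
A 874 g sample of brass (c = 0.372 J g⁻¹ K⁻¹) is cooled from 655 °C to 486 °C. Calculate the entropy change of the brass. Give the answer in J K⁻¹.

ΔS = -65.3 J/K

In kelvin: T₁ = 928.15 K, T₂ = 759.15 K. ΔS = ∫dQ_rev/T = m c ln(T₂/T₁) = 874 × 0.372 × ln(759.15/928.15) = -65.3 J/K.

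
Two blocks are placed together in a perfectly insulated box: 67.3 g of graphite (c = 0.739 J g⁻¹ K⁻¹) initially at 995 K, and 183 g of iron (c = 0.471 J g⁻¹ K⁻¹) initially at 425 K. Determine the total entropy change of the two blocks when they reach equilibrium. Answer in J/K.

Energy balance: T_f = (m₁c₁T₁ + m₂c₂T₂)/(m₁c₁ + m₂c₂) = 633.56 K.
ΔS₁ = m₁c₁ ln(T_f/T₁) = 49.7347 × ln(633.56/995) = -22.45 J/K.
ΔS₂ = m₂c₂ ln(T_f/T₂) = 86.193 × ln(633.56/425) = 34.41 J/K.
ΔS_total = -22.45 + 34.41 = 12 J/K.

ΔS_total = 12 J/K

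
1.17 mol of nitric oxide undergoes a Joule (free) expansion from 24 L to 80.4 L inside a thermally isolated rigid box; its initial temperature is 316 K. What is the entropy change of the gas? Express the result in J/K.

ΔS_gas = 11.8 J/K

For an ideal gas in free expansion Q = 0 and W = 0, so T is unchanged.
Entropy is a state function; using a reversible isothermal path, ΔS_gas = nR ln(V₂/V₁) = 1.17 × 8.314 × ln(80.4/24) = 11.8 J/K.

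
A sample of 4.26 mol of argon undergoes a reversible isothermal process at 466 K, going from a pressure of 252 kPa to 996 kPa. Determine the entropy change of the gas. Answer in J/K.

ΔS_gas = -48.7 J/K

For an isothermal ideal gas ΔS_gas = nR ln(P₁/P₂) = 4.26 × 8.314 × ln(252/996) = -48.7 J/K.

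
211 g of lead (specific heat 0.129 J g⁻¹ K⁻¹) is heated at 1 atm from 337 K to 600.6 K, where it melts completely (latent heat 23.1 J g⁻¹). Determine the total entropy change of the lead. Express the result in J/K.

Warming step: ΔS₁ = m c ln(T_tr/T_i) = 211 × 0.129 × ln(600.6/337) = 15.73 J/K.
Phase change: ΔS₂ = +mL/T_tr = 211 × 23.1 / 600.6 = 8.115 J/K.
ΔS_total = (15.73) + (8.115) = 23.8 J/K.

ΔS = 23.8 J/K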